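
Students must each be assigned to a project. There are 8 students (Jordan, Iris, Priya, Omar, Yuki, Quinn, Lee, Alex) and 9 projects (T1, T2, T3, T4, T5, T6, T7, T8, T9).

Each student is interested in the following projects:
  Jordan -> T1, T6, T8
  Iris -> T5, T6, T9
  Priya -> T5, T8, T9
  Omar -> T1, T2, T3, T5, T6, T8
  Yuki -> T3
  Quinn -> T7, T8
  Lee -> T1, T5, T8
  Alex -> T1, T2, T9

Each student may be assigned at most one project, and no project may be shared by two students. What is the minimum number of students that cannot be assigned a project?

0

For example, pair Jordan→T8, Iris→T6, Priya→T5, Omar→T2, Yuki→T3, Quinn→T7, Lee→T1, Alex→T9.
All 8 students are matched, so no larger matching exists.
That matches 8 of the 8, leaving 0 unmatched; no matching can do better.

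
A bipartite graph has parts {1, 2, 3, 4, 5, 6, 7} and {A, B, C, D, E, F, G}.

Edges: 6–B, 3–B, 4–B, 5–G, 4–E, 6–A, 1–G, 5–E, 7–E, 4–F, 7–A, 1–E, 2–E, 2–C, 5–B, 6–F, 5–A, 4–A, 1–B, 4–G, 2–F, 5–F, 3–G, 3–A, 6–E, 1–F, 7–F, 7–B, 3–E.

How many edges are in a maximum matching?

6

One maximum matching: 1–G, 2–C, 3–E, 4–F, 5–A, 6–B.
The set {1, 3, 4, 5, 6, 7} has only 5 neighbours ({A, B, E, F, G}), so by Hall's theorem at most 6 of the 7 left vertices can be matched.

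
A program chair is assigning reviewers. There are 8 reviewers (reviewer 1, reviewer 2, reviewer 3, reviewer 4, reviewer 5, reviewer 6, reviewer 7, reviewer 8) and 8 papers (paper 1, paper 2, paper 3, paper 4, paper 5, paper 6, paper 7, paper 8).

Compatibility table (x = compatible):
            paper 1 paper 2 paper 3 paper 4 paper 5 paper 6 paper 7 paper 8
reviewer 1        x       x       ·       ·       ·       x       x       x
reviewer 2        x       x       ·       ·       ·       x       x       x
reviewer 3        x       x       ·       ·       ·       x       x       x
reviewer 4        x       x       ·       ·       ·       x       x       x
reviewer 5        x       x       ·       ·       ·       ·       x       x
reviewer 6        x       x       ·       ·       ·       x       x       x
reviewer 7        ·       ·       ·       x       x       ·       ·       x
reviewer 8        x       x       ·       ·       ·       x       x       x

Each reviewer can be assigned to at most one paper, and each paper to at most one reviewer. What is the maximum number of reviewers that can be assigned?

6

One maximum matching: reviewer 1→paper 8, reviewer 2→paper 2, reviewer 3→paper 1, reviewer 4→paper 6, reviewer 5→paper 7, reviewer 7→paper 4.
The set {reviewer 1, reviewer 2, reviewer 3, reviewer 4, reviewer 5, reviewer 6, reviewer 8} has only 5 neighbours ({paper 1, paper 2, paper 6, paper 7, paper 8}), so by Hall's theorem at most 6 of the 8 reviewers can be matched.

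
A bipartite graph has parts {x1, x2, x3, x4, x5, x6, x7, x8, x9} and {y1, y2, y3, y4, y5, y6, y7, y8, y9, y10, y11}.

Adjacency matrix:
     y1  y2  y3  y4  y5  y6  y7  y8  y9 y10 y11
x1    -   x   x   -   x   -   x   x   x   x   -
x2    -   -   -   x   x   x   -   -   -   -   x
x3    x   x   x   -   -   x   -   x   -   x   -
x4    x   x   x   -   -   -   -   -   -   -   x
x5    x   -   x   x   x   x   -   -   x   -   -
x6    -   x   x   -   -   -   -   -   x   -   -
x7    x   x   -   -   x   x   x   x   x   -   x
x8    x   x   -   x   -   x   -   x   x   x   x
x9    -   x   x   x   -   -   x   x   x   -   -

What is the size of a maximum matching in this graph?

9

For example, pair x1–y3, x2–y5, x3–y6, x4–y1, x5–y9, x6–y2, x7–y11, x8–y4, x9–y7.
This saturates every left vertex, so 9 is the maximum.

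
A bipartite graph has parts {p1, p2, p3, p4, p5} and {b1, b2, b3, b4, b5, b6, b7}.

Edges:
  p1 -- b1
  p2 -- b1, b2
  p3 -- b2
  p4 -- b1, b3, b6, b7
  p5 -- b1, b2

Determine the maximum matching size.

One maximum matching: p1-b1, p2-b2, p4-b3.
The set {p1, p2, p3, p5} has only 2 neighbours ({b1, b2}), so by Hall's theorem at most 3 of the 5 left vertices can be matched.

3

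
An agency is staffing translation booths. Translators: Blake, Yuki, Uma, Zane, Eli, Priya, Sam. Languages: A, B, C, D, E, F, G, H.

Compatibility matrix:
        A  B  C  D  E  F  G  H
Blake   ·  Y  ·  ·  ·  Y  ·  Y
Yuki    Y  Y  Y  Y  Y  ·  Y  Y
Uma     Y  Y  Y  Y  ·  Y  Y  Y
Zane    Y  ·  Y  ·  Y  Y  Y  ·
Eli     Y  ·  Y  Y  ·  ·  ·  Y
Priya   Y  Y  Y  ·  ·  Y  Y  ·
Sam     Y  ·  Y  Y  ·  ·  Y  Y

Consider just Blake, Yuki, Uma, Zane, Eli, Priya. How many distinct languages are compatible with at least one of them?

8

The union of neighbours of {Blake, Yuki, Uma, Zane, Eli, Priya} is {A, B, C, D, E, F, G, H}, which has 8 elements.
Since |N(S)| = 8 ≥ |S| = 6, Hall's condition holds for this subset.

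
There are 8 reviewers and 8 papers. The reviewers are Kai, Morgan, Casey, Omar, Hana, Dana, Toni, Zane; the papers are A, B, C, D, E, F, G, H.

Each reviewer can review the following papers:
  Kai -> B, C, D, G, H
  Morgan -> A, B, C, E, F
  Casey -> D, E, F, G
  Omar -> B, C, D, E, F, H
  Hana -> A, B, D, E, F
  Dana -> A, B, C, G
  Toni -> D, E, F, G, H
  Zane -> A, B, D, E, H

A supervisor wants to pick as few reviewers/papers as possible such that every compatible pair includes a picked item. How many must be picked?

8

The 8 edges Kai–G, Morgan–E, Casey–D, Omar–H, Hana–B, Dana–C, Toni–F, Zane–A form a matching, so any vertex cover needs at least 8 vertices (one per matched edge).
Conversely {Kai, Morgan, Casey, Omar, Hana, Dana, Toni, Zane} meets every edge and has exactly 8 vertices, so 8 is optimal.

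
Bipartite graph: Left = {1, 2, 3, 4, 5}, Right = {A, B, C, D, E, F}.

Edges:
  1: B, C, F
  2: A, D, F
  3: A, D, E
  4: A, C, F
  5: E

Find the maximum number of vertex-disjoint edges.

A valid assignment of size 5: 1–B, 2–F, 3–D, 4–C, 5–E.
This saturates every left vertex, so 5 is the maximum.

5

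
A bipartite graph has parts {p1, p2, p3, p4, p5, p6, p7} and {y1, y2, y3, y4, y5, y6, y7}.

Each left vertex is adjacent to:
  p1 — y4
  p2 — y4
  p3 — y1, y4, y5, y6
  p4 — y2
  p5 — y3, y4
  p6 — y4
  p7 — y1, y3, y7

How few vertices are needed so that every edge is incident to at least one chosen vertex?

A maximum matching has 5 edges (e.g. p1–y4, p3–y5, p4–y2, p5–y3, p7–y1).
By König's theorem the minimum vertex cover has the same size. One such cover is {p3, p4, p5, p7, y4}.

5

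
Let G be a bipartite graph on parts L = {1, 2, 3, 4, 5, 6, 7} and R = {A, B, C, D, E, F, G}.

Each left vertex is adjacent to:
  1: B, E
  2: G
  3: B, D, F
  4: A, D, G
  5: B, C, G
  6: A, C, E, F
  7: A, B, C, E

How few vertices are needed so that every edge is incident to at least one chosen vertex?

7

{1, 2, 3, 4, 5, 6, 7} is a vertex cover of size 7: every edge has an endpoint in this set.
No smaller cover exists because 1–E, 2–G, 3–D, 4–A, 5–C, 6–F, 7–B is a matching of size 7, and a cover must include an endpoint of each of these disjoint edges (König's theorem).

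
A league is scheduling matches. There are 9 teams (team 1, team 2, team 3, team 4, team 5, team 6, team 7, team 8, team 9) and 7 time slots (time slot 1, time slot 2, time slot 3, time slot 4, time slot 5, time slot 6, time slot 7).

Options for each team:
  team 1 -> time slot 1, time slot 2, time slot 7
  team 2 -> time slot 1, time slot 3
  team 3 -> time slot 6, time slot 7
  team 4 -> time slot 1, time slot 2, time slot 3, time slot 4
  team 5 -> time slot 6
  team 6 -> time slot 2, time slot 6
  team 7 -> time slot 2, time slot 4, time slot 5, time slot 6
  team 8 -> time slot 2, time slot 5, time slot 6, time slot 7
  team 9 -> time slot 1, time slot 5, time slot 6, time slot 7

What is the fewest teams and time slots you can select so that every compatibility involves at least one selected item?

7

The 7 edges team 1–time slot 1, team 2–time slot 3, team 3–time slot 7, team 4–time slot 4, team 5–time slot 6, team 6–time slot 2, team 7–time slot 5 form a matching, so any vertex cover needs at least 7 vertices (one per matched edge).
Conversely {time slot 1, time slot 2, time slot 3, time slot 4, time slot 5, time slot 6, time slot 7} meets every edge and has exactly 7 vertices, so 7 is optimal.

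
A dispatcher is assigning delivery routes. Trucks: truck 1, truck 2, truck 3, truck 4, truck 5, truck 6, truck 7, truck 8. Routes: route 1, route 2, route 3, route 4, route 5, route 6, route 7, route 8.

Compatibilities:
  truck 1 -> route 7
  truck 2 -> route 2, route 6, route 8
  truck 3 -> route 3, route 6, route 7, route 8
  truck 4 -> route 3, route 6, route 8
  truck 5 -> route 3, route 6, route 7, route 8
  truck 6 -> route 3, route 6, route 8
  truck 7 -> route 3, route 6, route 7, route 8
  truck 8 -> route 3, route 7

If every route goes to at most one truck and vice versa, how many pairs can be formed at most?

A valid assignment of size 5: truck 1–route 7, truck 2–route 2, truck 3–route 8, truck 4–route 3, truck 5–route 6.
The set {truck 1, truck 3, truck 4, truck 5, truck 6, truck 7, truck 8} has only 4 neighbours ({route 3, route 6, route 7, route 8}), so by Hall's theorem at most 5 of the 8 trucks can be matched.

5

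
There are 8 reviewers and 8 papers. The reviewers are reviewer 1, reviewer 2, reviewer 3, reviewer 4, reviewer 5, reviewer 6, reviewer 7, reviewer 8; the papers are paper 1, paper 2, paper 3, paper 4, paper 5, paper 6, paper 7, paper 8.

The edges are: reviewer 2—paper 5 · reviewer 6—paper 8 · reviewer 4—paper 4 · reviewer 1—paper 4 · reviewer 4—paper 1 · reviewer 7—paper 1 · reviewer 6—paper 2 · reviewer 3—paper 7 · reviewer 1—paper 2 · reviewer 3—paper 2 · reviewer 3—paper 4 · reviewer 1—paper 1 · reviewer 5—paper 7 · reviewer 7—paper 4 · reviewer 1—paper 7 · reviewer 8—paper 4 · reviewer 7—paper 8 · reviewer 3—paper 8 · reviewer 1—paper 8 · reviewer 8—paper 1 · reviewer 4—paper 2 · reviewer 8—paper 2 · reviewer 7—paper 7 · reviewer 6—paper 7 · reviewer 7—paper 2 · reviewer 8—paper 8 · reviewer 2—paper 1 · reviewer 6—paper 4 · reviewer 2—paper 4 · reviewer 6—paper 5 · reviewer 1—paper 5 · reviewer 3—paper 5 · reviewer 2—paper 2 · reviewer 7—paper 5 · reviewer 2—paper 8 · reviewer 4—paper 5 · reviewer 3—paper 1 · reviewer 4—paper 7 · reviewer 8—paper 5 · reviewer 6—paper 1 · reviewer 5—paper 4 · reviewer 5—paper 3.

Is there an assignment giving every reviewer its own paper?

The set {reviewer 1, reviewer 2, reviewer 3, reviewer 4, reviewer 6, reviewer 7, reviewer 8} has only 6 neighbours ({paper 1, paper 2, paper 4, paper 5, paper 7, paper 8}), so by Hall's theorem at most 7 of the 8 reviewers can be matched.
Hence no matching covers every reviewer.

No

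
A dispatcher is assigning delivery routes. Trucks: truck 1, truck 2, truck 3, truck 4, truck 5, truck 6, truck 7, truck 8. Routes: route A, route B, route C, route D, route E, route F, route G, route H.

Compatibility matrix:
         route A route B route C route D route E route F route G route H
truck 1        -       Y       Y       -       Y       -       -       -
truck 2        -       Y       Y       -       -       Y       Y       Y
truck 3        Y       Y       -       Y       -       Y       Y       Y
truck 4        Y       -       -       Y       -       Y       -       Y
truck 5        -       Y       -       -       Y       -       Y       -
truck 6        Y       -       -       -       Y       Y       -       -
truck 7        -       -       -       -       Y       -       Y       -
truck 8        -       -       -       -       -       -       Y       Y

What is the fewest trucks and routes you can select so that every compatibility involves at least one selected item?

8

A maximum matching has 8 edges (e.g. truck 1–route C, truck 2–route H, truck 3–route D, truck 4–route F, truck 5–route B, truck 6–route A, truck 7–route E, truck 8–route G).
By König's theorem the minimum vertex cover has the same size. One such cover is {truck 1, truck 2, truck 3, truck 4, truck 5, truck 6, truck 7, truck 8}.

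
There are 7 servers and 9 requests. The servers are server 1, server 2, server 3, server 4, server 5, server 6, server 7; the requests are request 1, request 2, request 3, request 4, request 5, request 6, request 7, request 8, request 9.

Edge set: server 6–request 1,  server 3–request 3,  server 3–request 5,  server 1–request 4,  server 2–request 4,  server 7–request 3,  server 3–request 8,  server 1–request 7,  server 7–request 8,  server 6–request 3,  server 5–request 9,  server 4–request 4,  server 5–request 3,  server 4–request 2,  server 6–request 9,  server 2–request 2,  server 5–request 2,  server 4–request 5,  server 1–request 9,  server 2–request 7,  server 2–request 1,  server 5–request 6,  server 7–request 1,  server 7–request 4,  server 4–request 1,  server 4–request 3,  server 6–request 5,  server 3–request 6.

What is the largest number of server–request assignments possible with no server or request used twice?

7

One maximum matching: server 1→request 9, server 2→request 7, server 3→request 6, server 4→request 2, server 5→request 3, server 6→request 5, server 7→request 4.
All 7 servers are matched, so no larger matching exists.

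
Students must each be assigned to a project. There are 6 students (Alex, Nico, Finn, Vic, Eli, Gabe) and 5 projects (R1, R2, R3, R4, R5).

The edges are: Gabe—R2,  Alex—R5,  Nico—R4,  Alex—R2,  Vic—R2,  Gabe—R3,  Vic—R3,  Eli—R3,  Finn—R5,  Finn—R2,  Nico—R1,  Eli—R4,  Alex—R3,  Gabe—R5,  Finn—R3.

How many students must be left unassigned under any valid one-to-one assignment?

One maximum matching: Alex–R2, Nico–R1, Finn–R5, Vic–R3, Eli–R4.
The set {Alex, Finn, Vic, Gabe} has only 3 neighbours ({R2, R3, R5}), so by Hall's theorem at most 5 of the 6 students can be matched.
That matches 5 of the 6, leaving 1 unmatched; no matching can do better.

1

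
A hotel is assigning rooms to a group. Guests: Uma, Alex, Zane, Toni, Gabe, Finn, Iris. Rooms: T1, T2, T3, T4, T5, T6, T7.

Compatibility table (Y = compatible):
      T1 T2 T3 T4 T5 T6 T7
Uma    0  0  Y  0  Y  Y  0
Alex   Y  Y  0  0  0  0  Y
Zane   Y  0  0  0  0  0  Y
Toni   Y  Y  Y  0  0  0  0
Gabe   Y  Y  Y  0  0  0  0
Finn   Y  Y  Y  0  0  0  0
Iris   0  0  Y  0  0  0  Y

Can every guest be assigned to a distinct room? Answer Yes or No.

No

The set {Alex, Zane, Toni, Gabe, Finn, Iris} has only 4 neighbours ({T1, T2, T3, T7}), so by Hall's theorem at most 5 of the 7 guests can be matched.
Hence no matching covers every guest.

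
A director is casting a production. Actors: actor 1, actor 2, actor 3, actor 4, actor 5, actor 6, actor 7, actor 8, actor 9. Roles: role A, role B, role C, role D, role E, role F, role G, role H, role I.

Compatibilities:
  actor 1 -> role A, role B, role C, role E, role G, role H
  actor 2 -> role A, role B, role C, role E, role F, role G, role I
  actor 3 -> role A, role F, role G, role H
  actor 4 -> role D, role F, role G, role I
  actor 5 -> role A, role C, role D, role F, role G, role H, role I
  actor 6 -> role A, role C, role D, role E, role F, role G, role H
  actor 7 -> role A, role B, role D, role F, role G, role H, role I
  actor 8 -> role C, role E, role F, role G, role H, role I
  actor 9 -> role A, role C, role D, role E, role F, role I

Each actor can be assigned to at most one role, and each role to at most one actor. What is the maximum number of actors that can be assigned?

For example, pair actor 1→role H, actor 2→role E, actor 3→role A, actor 4→role I, actor 5→role G, actor 6→role D, actor 7→role B, actor 8→role F, actor 9→role C.
This saturates every actor, so 9 is the maximum.

9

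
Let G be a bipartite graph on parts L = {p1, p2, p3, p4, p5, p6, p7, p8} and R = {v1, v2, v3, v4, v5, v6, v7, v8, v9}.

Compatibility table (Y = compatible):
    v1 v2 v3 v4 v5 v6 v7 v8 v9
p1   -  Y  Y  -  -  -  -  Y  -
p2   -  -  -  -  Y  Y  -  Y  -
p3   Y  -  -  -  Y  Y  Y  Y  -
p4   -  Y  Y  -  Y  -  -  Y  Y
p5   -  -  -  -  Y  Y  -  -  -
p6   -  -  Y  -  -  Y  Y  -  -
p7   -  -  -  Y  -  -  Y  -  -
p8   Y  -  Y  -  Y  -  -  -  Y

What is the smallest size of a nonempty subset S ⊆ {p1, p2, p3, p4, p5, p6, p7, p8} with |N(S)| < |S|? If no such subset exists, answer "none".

none

A matching saturating every left vertex exists, for instance p1→v2, p2→v8, p3→v6, p4→v3, p5→v5, p6→v7, p7→v4, p8→v1.
By Hall's marriage theorem, this means |N(S)| ≥ |S| for every subset S, so no violating subset exists.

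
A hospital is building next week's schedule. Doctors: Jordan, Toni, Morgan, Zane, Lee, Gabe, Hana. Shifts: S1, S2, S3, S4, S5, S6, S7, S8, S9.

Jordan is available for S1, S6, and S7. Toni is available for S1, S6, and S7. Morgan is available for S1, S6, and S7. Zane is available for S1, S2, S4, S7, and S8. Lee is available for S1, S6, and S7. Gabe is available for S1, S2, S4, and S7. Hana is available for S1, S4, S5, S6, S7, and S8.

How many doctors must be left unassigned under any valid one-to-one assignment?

One maximum matching: Jordan→S1, Toni→S6, Morgan→S7, Zane→S8, Gabe→S2, Hana→S4.
The set {Jordan, Toni, Morgan, Lee} has only 3 neighbours ({S1, S6, S7}), so by Hall's theorem at most 6 of the 7 doctors can be matched.
That matches 6 of the 7, leaving 1 unmatched; no matching can do better.

1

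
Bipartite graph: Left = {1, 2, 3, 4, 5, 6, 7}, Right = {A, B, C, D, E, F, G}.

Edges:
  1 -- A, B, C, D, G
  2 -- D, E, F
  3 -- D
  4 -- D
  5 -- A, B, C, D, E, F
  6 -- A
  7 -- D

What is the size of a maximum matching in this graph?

For example, pair 1–G, 2–F, 3–D, 5–E, 6–A.
The set {3, 4, 7} has only 1 neighbour ({D}), so by Hall's theorem at most 5 of the 7 left vertices can be matched.

5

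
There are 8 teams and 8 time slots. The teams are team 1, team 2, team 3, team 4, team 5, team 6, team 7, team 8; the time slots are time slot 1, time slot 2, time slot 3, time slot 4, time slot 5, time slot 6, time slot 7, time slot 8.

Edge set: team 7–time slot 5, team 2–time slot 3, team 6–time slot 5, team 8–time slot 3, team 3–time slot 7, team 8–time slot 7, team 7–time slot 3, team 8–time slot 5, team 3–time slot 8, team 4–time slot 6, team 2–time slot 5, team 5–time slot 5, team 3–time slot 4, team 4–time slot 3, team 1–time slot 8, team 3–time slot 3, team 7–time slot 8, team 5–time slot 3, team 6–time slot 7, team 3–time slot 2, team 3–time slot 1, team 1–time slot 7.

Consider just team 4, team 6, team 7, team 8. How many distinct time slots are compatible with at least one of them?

The union of neighbours of {team 4, team 6, team 7, team 8} is {time slot 3, time slot 5, time slot 6, time slot 7, time slot 8}, which has 5 elements.
Since |N(S)| = 5 ≥ |S| = 4, Hall's condition holds for this subset.

5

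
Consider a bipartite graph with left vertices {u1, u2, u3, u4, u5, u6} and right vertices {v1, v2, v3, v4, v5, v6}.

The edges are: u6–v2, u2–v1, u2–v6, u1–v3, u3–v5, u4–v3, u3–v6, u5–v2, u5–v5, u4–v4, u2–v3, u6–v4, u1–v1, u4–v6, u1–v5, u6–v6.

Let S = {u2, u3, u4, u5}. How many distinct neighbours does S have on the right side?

6

The union of neighbours of {u2, u3, u4, u5} is {v1, v2, v3, v4, v5, v6}, which has 6 elements.
Since |N(S)| = 6 ≥ |S| = 4, Hall's condition holds for this subset.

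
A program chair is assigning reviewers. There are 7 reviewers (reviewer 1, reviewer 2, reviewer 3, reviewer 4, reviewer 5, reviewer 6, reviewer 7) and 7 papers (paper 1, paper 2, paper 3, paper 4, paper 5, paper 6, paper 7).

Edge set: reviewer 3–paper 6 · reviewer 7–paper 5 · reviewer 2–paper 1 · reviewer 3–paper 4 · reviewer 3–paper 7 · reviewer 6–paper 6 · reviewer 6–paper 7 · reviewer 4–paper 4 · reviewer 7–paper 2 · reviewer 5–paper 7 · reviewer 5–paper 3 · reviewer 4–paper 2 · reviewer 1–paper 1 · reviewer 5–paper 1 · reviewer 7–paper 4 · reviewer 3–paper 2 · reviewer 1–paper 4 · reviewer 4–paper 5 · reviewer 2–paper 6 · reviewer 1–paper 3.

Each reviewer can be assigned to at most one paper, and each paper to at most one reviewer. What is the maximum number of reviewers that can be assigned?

For example, pair reviewer 1→paper 1, reviewer 2→paper 6, reviewer 3→paper 2, reviewer 4→paper 5, reviewer 5→paper 3, reviewer 6→paper 7, reviewer 7→paper 4.
All 7 reviewers are matched, so no larger matching exists.

7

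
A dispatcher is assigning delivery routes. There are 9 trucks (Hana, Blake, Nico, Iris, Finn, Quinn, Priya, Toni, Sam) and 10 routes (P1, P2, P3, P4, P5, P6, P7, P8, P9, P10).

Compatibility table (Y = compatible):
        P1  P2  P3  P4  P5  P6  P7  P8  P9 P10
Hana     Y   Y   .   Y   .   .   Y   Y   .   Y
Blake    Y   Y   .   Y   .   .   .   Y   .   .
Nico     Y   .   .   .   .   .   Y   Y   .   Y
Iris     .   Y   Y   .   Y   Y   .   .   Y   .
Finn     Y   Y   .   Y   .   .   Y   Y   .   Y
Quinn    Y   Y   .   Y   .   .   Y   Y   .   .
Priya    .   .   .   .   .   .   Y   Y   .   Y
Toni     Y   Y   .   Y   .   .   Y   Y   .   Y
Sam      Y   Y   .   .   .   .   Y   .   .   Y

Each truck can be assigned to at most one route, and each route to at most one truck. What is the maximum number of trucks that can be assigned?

7

For example, pair Hana→P1, Blake→P4, Nico→P10, Iris→P3, Finn→P8, Quinn→P2, Priya→P7.
The set {Hana, Blake, Nico, Finn, Quinn, Priya, Toni, Sam} has only 6 neighbours ({P1, P10, P2, P4, P7, P8}), so by Hall's theorem at most 7 of the 9 trucks can be matched.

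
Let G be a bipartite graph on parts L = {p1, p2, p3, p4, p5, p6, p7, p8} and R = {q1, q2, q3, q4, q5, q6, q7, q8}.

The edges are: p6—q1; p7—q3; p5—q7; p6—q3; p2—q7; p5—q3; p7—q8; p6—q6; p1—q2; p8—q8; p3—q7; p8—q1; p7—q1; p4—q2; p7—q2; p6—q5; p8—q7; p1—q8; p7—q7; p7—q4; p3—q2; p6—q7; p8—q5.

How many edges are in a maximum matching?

For example, pair p1-q8, p2-q7, p3-q2, p5-q3, p6-q6, p7-q4, p8-q5.
The set {p2, p3, p4} has only 2 neighbours ({q2, q7}), so by Hall's theorem at most 7 of the 8 left vertices can be matched.

7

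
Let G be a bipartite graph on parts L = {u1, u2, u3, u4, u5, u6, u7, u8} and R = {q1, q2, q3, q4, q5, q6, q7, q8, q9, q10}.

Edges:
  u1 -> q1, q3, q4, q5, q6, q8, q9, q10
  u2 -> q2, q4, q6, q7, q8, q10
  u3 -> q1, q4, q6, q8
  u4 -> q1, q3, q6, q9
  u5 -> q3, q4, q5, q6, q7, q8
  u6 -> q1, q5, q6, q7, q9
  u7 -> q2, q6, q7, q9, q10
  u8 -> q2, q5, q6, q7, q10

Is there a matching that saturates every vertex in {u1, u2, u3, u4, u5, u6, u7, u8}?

For example, pair u1→q1, u2→q2, u3→q8, u4→q3, u5→q4, u6→q9, u7→q7, u8→q6.
All 8 left vertices are covered.

Yes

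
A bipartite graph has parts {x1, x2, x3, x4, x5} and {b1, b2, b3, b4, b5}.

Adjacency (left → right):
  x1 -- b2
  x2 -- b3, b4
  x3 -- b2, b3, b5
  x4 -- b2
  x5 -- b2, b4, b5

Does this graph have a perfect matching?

The set {x1, x4} has only 1 neighbour ({b2}), so by Hall's theorem at most 4 of the 5 left vertices can be matched.
Hence no matching covers every left vertex.

No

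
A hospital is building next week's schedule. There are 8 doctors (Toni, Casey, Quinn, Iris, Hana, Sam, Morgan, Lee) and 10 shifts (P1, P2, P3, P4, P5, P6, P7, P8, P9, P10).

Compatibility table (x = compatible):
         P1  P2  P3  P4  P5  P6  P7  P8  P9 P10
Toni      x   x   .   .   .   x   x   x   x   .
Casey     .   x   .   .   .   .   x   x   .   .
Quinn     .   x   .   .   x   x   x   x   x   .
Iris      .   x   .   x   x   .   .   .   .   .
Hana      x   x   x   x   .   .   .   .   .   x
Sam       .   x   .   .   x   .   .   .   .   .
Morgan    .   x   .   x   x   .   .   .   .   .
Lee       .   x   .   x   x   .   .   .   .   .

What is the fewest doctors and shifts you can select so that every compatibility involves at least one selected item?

7

{Toni, Casey, Quinn, Hana, P2, P4, P5} is a vertex cover of size 7: every edge has an endpoint in this set.
No smaller cover exists because Toni–P1, Casey–P8, Quinn–P7, Iris–P4, Hana–P3, Sam–P2, Morgan–P5 is a matching of size 7, and a cover must include an endpoint of each of these disjoint edges (König's theorem).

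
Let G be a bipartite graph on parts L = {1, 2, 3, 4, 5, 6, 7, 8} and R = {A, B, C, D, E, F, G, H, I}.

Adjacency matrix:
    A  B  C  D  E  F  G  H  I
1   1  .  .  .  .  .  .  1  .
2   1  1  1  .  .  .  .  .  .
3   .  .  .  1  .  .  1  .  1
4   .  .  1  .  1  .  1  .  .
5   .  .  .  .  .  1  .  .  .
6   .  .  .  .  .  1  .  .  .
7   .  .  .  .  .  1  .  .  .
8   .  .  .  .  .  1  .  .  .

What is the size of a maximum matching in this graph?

5

A valid assignment of size 5: 1–H, 2–B, 3–G, 4–E, 5–F.
The set {5, 6, 7, 8} has only 1 neighbour ({F}), so by Hall's theorem at most 5 of the 8 left vertices can be matched.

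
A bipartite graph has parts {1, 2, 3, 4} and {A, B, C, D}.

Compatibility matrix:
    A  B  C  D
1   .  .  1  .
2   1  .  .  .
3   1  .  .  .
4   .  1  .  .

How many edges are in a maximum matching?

3

One maximum matching: 1–C, 2–A, 4–B.
The set {2, 3} has only 1 neighbour ({A}), so by Hall's theorem at most 3 of the 4 left vertices can be matched.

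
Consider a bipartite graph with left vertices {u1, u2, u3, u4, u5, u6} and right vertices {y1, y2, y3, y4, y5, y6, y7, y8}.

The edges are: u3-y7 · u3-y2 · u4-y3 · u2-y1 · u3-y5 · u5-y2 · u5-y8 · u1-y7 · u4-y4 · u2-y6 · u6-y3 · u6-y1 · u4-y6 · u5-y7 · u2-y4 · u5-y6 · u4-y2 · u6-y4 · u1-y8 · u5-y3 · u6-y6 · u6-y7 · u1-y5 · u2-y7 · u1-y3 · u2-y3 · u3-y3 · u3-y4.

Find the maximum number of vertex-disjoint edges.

For example, pair u1→y8, u2→y3, u3→y4, u4→y2, u5→y6, u6→y7.
This saturates every left vertex, so 6 is the maximum.

6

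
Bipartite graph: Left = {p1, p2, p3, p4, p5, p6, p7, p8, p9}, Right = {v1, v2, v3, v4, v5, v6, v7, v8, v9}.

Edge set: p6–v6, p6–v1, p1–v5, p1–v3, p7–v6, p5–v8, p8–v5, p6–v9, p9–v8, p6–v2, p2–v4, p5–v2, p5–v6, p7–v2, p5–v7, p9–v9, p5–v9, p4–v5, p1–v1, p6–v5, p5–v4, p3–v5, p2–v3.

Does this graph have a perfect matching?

The set {p3, p4, p8} has only 1 neighbour ({v5}), so by Hall's theorem at most 7 of the 9 left vertices can be matched.
Hence no matching covers every left vertex.

No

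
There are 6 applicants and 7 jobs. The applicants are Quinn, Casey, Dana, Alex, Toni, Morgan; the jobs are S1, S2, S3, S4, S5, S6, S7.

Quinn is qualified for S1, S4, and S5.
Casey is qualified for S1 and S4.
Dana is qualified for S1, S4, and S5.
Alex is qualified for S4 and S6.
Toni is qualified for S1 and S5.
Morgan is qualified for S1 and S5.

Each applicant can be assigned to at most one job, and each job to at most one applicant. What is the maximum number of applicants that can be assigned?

4

For example, pair Quinn-S5, Casey-S1, Dana-S4, Alex-S6.
The set {Quinn, Casey, Dana, Toni, Morgan} has only 3 neighbours ({S1, S4, S5}), so by Hall's theorem at most 4 of the 6 applicants can be matched.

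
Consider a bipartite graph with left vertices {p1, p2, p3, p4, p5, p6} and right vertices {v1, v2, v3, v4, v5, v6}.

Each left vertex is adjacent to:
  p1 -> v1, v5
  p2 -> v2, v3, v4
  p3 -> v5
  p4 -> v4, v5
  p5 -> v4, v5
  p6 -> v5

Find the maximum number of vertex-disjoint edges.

For example, pair p1→v1, p2→v2, p3→v5, p4→v4.
The set {p3, p4, p5, p6} has only 2 neighbours ({v4, v5}), so by Hall's theorem at most 4 of the 6 left vertices can be matched.

4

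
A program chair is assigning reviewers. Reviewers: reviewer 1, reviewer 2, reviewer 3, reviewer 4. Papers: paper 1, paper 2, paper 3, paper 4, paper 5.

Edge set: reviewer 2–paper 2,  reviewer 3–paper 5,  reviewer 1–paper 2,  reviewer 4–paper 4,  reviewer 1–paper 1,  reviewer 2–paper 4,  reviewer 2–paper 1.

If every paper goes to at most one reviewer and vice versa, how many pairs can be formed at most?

A valid assignment of size 4: reviewer 1-paper 2, reviewer 2-paper 1, reviewer 3-paper 5, reviewer 4-paper 4.
All 4 reviewers are matched, so no larger matching exists.

4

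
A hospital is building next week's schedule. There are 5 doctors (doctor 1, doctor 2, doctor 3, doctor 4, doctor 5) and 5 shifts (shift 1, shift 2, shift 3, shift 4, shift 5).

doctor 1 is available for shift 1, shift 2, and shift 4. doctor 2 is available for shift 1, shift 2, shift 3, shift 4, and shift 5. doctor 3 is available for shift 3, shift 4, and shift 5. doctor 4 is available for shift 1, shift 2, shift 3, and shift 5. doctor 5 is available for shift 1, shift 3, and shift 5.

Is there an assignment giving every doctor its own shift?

Yes

For example, pair doctor 1–shift 2, doctor 2–shift 4, doctor 3–shift 3, doctor 4–shift 1, doctor 5–shift 5.
All 5 doctors are covered.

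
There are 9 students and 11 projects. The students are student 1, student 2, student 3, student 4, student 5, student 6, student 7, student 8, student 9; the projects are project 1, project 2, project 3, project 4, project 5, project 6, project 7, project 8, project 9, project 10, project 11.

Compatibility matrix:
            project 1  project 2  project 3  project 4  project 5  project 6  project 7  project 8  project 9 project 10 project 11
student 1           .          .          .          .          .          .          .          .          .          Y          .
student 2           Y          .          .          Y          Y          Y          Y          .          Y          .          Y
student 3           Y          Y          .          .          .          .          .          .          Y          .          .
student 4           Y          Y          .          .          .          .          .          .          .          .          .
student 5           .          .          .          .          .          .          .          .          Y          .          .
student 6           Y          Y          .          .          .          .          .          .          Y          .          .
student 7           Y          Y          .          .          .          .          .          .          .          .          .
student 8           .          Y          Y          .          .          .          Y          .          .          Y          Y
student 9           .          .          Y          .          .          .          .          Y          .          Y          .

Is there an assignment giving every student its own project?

No

The set {student 3, student 4, student 5, student 6, student 7} has only 3 neighbours ({project 1, project 2, project 9}), so by Hall's theorem at most 7 of the 9 students can be matched.
Hence no matching covers every student.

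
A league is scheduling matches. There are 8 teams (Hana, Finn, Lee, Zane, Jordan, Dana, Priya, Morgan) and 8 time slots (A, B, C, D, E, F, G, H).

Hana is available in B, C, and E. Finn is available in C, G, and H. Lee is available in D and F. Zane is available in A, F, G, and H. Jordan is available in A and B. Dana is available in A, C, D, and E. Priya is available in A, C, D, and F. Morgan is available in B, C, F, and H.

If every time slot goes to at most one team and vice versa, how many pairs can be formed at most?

8

One maximum matching: Hana–E, Finn–G, Lee–D, Zane–H, Jordan–A, Dana–C, Priya–F, Morgan–B.
This saturates every team, so 8 is the maximum.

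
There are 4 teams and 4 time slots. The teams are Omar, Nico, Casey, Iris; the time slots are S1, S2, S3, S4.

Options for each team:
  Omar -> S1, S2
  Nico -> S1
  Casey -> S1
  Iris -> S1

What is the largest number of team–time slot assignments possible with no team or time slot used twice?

2

One maximum matching: Omar–S2, Nico–S1.
The set {Nico, Casey, Iris} has only 1 neighbour ({S1}), so by Hall's theorem at most 2 of the 4 teams can be matched.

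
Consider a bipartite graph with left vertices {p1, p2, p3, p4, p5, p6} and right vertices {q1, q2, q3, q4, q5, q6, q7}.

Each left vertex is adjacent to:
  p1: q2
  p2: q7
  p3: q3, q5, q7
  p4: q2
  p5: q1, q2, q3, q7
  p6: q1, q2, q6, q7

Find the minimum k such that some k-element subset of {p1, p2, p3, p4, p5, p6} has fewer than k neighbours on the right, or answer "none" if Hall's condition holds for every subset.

Take S = {p1, p4}. Its neighbourhood is {q2}, so |N(S)| = 1 < |S| = 2.
No single vertex violates Hall's condition since each has at least one neighbour, so 2 is the minimum.

2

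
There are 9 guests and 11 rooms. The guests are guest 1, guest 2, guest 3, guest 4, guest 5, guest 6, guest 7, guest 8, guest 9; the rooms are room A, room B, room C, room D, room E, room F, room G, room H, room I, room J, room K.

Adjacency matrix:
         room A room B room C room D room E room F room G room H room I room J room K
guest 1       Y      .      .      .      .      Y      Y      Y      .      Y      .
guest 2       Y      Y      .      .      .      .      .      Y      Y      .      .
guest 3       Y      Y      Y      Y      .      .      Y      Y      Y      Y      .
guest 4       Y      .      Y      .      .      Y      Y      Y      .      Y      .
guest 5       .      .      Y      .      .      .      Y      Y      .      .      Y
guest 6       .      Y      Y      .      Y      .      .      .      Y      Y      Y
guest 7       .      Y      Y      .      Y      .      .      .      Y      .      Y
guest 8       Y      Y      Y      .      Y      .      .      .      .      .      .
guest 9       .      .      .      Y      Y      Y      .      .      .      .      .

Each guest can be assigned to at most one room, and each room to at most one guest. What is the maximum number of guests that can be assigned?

One maximum matching: guest 1→room A, guest 2→room H, guest 3→room D, guest 4→room C, guest 5→room K, guest 6→room J, guest 7→room I, guest 8→room E, guest 9→room F.
All 9 guests are matched, so no larger matching exists.

9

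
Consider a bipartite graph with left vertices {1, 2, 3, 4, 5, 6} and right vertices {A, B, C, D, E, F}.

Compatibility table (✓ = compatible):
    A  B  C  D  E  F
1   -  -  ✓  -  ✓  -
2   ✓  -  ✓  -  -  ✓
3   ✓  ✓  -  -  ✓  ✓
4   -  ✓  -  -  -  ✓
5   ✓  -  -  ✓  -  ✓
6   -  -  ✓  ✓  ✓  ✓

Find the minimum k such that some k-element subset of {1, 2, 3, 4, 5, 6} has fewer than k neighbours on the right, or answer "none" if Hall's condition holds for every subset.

A matching saturating every left vertex exists, for instance 1→C, 2→F, 3→A, 4→B, 5→D, 6→E.
By Hall's marriage theorem, this means |N(S)| ≥ |S| for every subset S, so no violating subset exists.

none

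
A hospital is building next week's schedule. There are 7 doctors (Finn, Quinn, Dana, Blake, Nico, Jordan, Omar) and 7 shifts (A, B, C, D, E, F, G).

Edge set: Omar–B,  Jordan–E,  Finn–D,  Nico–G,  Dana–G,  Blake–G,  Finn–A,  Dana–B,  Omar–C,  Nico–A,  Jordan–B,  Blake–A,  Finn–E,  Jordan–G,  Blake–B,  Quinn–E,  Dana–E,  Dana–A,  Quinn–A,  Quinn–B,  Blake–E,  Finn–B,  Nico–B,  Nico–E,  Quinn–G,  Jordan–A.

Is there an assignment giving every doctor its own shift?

No

The set {Quinn, Dana, Blake, Nico, Jordan} has only 4 neighbours ({A, B, E, G}), so by Hall's theorem at most 6 of the 7 doctors can be matched.
Hence no matching covers every doctor.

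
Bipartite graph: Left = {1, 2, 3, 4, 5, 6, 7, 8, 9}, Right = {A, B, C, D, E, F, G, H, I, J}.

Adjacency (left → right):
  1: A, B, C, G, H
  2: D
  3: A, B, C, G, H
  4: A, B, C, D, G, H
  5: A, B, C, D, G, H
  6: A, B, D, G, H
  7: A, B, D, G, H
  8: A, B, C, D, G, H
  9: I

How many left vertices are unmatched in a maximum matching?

One maximum matching: 1→C, 2→D, 3→B, 4→H, 5→A, 6→G, 9→I.
The set {1, 2, 3, 4, 5, 6, 7, 8} has only 6 neighbours ({A, B, C, D, G, H}), so by Hall's theorem at most 7 of the 9 left vertices can be matched.
That matches 7 of the 9, leaving 2 unmatched; no matching can do better.

2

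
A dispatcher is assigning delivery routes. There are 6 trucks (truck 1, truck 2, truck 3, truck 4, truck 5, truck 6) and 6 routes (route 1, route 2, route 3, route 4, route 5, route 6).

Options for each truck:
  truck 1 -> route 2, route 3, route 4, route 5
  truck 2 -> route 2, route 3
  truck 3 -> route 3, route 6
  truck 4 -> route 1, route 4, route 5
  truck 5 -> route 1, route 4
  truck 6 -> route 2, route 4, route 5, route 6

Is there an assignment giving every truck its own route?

One maximum matching: truck 1–route 4, truck 2–route 3, truck 3–route 6, truck 4–route 5, truck 5–route 1, truck 6–route 2.
Every truck is matched, so this is a perfect matching.

Yes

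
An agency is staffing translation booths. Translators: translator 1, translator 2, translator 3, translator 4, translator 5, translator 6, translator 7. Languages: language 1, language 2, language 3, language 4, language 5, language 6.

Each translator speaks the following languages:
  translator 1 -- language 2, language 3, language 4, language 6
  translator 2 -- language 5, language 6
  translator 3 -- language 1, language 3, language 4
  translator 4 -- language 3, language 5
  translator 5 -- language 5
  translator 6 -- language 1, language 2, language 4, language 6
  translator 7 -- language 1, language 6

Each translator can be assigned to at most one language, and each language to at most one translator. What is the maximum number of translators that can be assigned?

6

A valid assignment of size 6: translator 1-language 4, translator 2-language 6, translator 3-language 1, translator 4-language 3, translator 5-language 5, translator 6-language 2.
The set {translator 1, translator 2, translator 3, translator 4, translator 5, translator 6, translator 7} has only 6 neighbours ({language 1, language 2, language 3, language 4, language 5, language 6}), so by Hall's theorem at most 6 of the 7 translators can be matched.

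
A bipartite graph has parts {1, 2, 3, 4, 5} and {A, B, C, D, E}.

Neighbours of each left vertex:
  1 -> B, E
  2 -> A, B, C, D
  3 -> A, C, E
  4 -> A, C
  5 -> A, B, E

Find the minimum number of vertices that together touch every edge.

5

A maximum matching has 5 edges (e.g. 1–E, 2–D, 3–A, 4–C, 5–B).
By König's theorem the minimum vertex cover has the same size. One such cover is {1, 2, 3, 4, 5}.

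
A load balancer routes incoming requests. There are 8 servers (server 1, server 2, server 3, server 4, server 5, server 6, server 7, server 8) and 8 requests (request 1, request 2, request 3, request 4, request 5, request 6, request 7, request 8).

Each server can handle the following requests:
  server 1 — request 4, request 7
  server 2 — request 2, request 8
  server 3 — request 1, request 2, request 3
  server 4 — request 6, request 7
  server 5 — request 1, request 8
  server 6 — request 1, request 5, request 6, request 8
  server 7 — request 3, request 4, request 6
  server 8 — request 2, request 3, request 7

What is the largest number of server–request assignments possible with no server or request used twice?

One maximum matching: server 1-request 4, server 2-request 8, server 3-request 2, server 4-request 6, server 5-request 1, server 6-request 5, server 7-request 3, server 8-request 7.
This saturates every server, so 8 is the maximum.

8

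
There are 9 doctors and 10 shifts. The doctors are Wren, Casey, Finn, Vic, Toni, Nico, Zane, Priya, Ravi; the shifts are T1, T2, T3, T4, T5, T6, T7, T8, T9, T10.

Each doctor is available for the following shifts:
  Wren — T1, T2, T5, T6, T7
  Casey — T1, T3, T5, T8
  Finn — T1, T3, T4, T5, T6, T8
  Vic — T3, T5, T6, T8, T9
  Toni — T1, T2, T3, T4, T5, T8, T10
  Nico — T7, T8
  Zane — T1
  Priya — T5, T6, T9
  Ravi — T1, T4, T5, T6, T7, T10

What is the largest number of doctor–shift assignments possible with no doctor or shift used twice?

9

For example, pair Wren–T7, Casey–T3, Finn–T5, Vic–T6, Toni–T4, Nico–T8, Zane–T1, Priya–T9, Ravi–T10.
This saturates every doctor, so 9 is the maximum.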